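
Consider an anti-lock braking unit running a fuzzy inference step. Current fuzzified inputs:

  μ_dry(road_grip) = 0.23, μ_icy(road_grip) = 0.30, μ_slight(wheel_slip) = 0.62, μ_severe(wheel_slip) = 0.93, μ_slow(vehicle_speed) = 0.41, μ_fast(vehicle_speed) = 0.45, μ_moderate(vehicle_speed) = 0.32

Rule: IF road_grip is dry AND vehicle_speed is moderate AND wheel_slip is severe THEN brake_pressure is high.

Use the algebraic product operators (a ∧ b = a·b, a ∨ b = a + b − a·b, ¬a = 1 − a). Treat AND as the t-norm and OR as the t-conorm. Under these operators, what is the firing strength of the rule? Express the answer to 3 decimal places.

firing strength: dry=0.23, moderate=0.32, severe=0.93; AND[a·b] → w = 0.0684

0.068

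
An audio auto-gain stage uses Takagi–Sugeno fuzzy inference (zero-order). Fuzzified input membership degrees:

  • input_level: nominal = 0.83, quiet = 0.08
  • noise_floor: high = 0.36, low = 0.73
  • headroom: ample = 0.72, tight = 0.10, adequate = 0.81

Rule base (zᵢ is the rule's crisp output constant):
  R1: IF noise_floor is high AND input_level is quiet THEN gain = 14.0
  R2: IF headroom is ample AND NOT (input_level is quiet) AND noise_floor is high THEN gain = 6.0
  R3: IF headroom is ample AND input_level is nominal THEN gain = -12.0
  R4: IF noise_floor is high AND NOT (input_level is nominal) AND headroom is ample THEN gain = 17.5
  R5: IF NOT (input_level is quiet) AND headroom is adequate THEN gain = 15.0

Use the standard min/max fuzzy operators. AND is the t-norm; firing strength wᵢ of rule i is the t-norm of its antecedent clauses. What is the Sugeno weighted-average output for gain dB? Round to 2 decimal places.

R1 (z=14.0): high=0.36, quiet=0.08; AND[min(a, b)] → w = 0.08
R2 (z=6.0): ample=0.72, ¬quiet=1−0.08=0.92, high=0.36; AND[min(a, b)] → w = 0.36
R3 (z=-12.0): ample=0.72, nominal=0.83; AND[min(a, b)] → w = 0.72
R4 (z=17.5): high=0.36, ¬nominal=1−0.83=0.17, ample=0.72; AND[min(a, b)] → w = 0.17
R5 (z=15.0): ¬quiet=1−0.08=0.92, adequate=0.81; AND[min(a, b)] → w = 0.81
Weighted average = (0.08·14.0 + 0.36·6.0 + 0.72·-12.0 + 0.17·17.5 + 0.81·15.0) / (0.08 + 0.36 + 0.72 + 0.17 + 0.81)
  = 9.7650 / 2.1400 = 4.56

4.56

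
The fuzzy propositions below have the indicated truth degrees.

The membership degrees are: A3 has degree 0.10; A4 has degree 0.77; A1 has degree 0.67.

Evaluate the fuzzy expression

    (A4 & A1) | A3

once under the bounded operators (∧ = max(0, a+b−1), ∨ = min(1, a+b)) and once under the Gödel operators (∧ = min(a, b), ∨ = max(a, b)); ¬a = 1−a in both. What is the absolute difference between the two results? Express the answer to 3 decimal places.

Under bounded:
  A4 & A1 = max(0, a+b−1) on (0.77, 0.67) = 0.44
  (A4 & A1) | A3 = min(1, a+b) on (0.44, 0.10) = 0.54
  → value = 0.5400
Under Gödel:
  A4 & A1 = min(a, b) on (0.77, 0.67) = 0.67
  (A4 & A1) | A3 = max(a, b) on (0.67, 0.10) = 0.67
  → value = 0.6700
|0.5400 − 0.6700| = 0.130

0.130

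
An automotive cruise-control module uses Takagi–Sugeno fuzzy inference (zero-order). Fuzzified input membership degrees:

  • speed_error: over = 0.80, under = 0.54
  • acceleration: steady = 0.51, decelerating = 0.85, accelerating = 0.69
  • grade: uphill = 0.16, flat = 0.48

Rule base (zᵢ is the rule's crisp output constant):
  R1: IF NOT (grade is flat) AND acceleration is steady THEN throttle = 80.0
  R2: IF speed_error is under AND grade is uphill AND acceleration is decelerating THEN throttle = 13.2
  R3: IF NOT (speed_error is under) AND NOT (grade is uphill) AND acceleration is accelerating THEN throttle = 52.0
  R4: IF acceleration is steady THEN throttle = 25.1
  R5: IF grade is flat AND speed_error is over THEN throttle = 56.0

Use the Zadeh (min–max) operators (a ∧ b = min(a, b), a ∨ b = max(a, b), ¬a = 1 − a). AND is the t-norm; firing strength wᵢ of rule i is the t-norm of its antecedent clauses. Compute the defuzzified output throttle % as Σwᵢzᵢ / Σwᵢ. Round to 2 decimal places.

R1 (z=80.0): ¬flat=1−0.48=0.52, steady=0.51; AND[min(a, b)] → w = 0.51
R2 (z=13.2): under=0.54, uphill=0.16, decelerating=0.85; AND[min(a, b)] → w = 0.16
R3 (z=52.0): ¬under=1−0.54=0.46, ¬uphill=1−0.16=0.84, accelerating=0.69; AND[min(a, b)] → w = 0.46
R4 (z=25.1): steady=0.51 → w = 0.51
R5 (z=56.0): flat=0.48, over=0.80; AND[min(a, b)] → w = 0.48
Weighted average = (0.51·80.0 + 0.16·13.2 + 0.46·52.0 + 0.51·25.1 + 0.48·56.0) / (0.51 + 0.16 + 0.46 + 0.51 + 0.48)
  = 106.5130 / 2.1200 = 50.24

50.24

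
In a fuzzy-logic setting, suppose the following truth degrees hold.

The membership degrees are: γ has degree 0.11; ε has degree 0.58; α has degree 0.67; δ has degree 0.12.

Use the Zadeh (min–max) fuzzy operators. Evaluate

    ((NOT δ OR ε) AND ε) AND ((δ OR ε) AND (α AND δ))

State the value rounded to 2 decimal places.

0.12

NOT δ = 1 − 0.12 = 0.88
NOT δ OR ε = max(a, b) on (0.88, 0.58) = 0.88
(NOT δ OR ε) AND ε = min(a, b) on (0.88, 0.58) = 0.58
δ OR ε = max(a, b) on (0.12, 0.58) = 0.58
α AND δ = min(a, b) on (0.67, 0.12) = 0.12
(δ OR ε) AND (α AND δ) = min(a, b) on (0.58, 0.12) = 0.12
((NOT δ OR ε) AND ε) AND ((δ OR ε) AND (α AND δ)) = min(a, b) on (0.58, 0.12) = 0.12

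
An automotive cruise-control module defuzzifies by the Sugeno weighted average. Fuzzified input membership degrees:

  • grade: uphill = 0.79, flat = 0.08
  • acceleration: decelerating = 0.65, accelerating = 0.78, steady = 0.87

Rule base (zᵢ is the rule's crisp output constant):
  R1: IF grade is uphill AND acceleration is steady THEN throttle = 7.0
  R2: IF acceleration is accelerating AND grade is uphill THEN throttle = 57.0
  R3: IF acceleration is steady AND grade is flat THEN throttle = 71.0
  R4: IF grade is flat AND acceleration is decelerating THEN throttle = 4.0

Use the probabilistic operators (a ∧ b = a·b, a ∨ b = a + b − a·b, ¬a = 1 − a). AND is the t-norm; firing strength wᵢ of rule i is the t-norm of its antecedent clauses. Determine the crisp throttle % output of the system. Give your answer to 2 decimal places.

31.64

R1 (z=7.0): uphill=0.79, steady=0.87; AND[a·b] → w = 0.6873
R2 (z=57.0): accelerating=0.78, uphill=0.79; AND[a·b] → w = 0.6162
R3 (z=71.0): steady=0.87, flat=0.08; AND[a·b] → w = 0.0696
R4 (z=4.0): flat=0.08, decelerating=0.65; AND[a·b] → w = 0.0520
Weighted average = (0.6873·7.0 + 0.6162·57.0 + 0.0696·71.0 + 0.0520·4.0) / (0.6873 + 0.6162 + 0.0696 + 0.0520)
  = 45.0841 / 1.4251 = 31.64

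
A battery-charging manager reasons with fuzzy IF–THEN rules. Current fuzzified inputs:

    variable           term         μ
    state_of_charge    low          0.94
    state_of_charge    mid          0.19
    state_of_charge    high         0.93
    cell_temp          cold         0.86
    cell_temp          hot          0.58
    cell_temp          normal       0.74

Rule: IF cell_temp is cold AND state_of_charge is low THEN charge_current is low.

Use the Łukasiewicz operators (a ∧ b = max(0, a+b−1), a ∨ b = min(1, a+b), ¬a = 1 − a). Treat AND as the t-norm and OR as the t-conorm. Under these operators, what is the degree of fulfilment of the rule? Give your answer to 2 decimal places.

firing strength: cold=0.86, low=0.94; AND[max(0, a+b−1)] → w = 0.80

0.80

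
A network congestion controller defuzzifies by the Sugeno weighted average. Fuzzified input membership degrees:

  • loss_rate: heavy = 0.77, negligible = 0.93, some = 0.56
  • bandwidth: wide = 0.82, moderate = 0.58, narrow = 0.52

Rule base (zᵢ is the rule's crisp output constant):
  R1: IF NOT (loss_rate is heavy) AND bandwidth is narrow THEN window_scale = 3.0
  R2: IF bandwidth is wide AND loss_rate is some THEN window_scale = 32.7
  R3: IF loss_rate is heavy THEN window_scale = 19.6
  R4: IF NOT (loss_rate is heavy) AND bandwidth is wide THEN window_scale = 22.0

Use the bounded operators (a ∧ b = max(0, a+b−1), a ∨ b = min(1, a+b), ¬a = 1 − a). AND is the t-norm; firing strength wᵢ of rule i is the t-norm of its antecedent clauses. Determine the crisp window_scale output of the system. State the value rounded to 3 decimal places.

23.848

R1 (z=3.0): ¬heavy=1−0.77=0.23, narrow=0.52; AND[max(0, a+b−1)] → w = 0.00
R2 (z=32.7): wide=0.82, some=0.56; AND[max(0, a+b−1)] → w = 0.38
R3 (z=19.6): heavy=0.77 → w = 0.77
R4 (z=22.0): ¬heavy=1−0.77=0.23, wide=0.82; AND[max(0, a+b−1)] → w = 0.05
Weighted average = (0.00·3.0 + 0.38·32.7 + 0.77·19.6 + 0.05·22.0) / (0.00 + 0.38 + 0.77 + 0.05)
  = 28.6180 / 1.2000 = 23.848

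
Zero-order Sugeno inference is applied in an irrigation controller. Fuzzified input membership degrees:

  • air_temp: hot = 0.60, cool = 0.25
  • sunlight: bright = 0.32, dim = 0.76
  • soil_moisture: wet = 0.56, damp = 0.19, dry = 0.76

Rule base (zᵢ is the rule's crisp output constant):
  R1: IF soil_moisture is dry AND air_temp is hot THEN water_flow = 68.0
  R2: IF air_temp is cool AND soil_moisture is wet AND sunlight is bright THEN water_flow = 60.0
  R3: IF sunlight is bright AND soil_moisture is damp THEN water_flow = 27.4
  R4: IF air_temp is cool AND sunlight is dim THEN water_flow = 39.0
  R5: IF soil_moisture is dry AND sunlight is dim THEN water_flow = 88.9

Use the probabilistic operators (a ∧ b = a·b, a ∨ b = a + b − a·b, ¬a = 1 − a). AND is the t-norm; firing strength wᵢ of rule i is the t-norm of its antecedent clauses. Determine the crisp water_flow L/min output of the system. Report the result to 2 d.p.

70.81

R1 (z=68.0): dry=0.76, hot=0.60; AND[a·b] → w = 0.4560
R2 (z=60.0): cool=0.25, wet=0.56, bright=0.32; AND[a·b] → w = 0.0448
R3 (z=27.4): bright=0.32, damp=0.19; AND[a·b] → w = 0.0608
R4 (z=39.0): cool=0.25, dim=0.76; AND[a·b] → w = 0.1900
R5 (z=88.9): dry=0.76, dim=0.76; AND[a·b] → w = 0.5776
Weighted average = (0.4560·68.0 + 0.0448·60.0 + 0.0608·27.4 + 0.1900·39.0 + 0.5776·88.9) / (0.4560 + 0.0448 + 0.0608 + 0.1900 + 0.5776)
  = 94.1206 / 1.3292 = 70.81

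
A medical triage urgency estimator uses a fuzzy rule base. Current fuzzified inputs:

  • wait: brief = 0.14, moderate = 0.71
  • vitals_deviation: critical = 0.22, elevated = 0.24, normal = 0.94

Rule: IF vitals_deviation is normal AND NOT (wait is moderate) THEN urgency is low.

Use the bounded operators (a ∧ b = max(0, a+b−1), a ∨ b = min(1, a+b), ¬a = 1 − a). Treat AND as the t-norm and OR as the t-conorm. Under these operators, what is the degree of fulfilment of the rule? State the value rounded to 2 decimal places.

firing strength: normal=0.94, ¬moderate=1−0.71=0.29; AND[max(0, a+b−1)] → w = 0.23

0.23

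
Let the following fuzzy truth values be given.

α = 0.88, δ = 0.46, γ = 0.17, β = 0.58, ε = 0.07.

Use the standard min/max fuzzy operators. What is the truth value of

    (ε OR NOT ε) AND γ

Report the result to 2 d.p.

0.17

NOT ε = 1 − 0.07 = 0.93
ε OR NOT ε = max(a, b) on (0.07, 0.93) = 0.93
(ε OR NOT ε) AND γ = min(a, b) on (0.93, 0.17) = 0.17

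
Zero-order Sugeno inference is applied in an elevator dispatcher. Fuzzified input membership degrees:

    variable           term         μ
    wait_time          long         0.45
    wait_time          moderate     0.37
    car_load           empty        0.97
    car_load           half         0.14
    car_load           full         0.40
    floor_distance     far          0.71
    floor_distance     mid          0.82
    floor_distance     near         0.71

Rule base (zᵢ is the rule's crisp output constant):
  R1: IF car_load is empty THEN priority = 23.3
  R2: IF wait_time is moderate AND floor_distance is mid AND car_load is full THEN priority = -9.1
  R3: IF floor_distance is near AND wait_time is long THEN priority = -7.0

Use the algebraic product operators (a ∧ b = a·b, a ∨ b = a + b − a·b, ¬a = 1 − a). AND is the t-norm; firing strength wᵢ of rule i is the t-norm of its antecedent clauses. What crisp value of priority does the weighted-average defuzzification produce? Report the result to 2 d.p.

R1 (z=23.3): empty=0.97 → w = 0.9700
R2 (z=-9.1): moderate=0.37, mid=0.82, full=0.40; AND[a·b] → w = 0.1214
R3 (z=-7.0): near=0.71, long=0.45; AND[a·b] → w = 0.3195
Weighted average = (0.9700·23.3 + 0.1214·-9.1 + 0.3195·-7.0) / (0.9700 + 0.1214 + 0.3195)
  = 19.2601 / 1.4109 = 13.65

13.65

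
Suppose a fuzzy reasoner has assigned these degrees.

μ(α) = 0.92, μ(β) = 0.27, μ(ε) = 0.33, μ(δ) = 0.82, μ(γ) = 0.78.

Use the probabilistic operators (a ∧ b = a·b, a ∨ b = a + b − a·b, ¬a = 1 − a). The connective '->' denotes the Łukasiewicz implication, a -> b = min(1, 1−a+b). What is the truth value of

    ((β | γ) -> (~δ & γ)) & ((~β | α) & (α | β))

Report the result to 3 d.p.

0.277

β | γ = a + b − a·b on (0.2700, 0.7800) = 0.8394
~δ = 1 − 0.8200 = 0.1800
~δ & γ = a·b on (0.1800, 0.7800) = 0.1404
(β | γ) -> (~δ & γ)  [Łukasiewicz: min(1, 1−a+b)] with a=0.8394, b=0.1404 → 0.3010
~β = 1 − 0.2700 = 0.7300
~β | α = a + b − a·b on (0.7300, 0.9200) = 0.9784
α | β = a + b − a·b on (0.9200, 0.2700) = 0.9416
(~β | α) & (α | β) = a·b on (0.9784, 0.9416) = 0.9213
((β | γ) -> (~δ & γ)) & ((~β | α) & (α | β)) = a·b on (0.3010, 0.9213) = 0.2773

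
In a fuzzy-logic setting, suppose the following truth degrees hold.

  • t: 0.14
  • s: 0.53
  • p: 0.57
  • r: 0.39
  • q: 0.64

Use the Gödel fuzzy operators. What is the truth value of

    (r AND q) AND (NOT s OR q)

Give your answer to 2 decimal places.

r AND q = min(a, b) on (0.39, 0.64) = 0.39
NOT s = 1 − 0.53 = 0.47
NOT s OR q = max(a, b) on (0.47, 0.64) = 0.64
(r AND q) AND (NOT s OR q) = min(a, b) on (0.39, 0.64) = 0.39

0.39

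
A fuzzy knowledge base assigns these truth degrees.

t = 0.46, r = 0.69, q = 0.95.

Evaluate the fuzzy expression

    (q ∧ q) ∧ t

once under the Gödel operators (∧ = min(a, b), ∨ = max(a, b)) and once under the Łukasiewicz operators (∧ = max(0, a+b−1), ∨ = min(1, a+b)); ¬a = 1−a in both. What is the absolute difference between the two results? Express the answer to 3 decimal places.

0.100

Under Gödel:
  q ∧ q = min(a, b) on (0.95, 0.95) = 0.95
  (q ∧ q) ∧ t = min(a, b) on (0.95, 0.46) = 0.46
  → value = 0.4600
Under Łukasiewicz:
  q ∧ q = max(0, a+b−1) on (0.95, 0.95) = 0.90
  (q ∧ q) ∧ t = max(0, a+b−1) on (0.90, 0.46) = 0.36
  → value = 0.3600
|0.4600 − 0.3600| = 0.100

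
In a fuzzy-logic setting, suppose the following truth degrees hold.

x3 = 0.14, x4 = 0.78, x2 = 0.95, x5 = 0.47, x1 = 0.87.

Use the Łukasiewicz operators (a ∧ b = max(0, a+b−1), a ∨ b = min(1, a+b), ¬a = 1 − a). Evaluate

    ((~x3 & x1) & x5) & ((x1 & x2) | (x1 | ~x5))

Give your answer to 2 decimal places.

~x3 = 1 − 0.14 = 0.86
~x3 & x1 = max(0, a+b−1) on (0.86, 0.87) = 0.73
(~x3 & x1) & x5 = max(0, a+b−1) on (0.73, 0.47) = 0.20
x1 & x2 = max(0, a+b−1) on (0.87, 0.95) = 0.82
~x5 = 1 − 0.47 = 0.53
x1 | ~x5 = min(1, a+b) on (0.87, 0.53) = 1.00
(x1 & x2) | (x1 | ~x5) = min(1, a+b) on (0.82, 1.00) = 1.00
((~x3 & x1) & x5) & ((x1 & x2) | (x1 | ~x5)) = max(0, a+b−1) on (0.20, 1.00) = 0.20

0.20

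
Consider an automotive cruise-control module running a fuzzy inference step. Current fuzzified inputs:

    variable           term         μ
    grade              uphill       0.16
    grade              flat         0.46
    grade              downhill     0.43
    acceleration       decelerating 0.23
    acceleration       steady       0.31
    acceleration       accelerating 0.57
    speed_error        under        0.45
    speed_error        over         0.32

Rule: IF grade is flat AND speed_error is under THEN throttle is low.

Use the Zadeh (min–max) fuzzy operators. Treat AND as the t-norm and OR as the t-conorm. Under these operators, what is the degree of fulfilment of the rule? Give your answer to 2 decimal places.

0.45

firing strength: flat=0.46, under=0.45; AND[min(a, b)] → w = 0.45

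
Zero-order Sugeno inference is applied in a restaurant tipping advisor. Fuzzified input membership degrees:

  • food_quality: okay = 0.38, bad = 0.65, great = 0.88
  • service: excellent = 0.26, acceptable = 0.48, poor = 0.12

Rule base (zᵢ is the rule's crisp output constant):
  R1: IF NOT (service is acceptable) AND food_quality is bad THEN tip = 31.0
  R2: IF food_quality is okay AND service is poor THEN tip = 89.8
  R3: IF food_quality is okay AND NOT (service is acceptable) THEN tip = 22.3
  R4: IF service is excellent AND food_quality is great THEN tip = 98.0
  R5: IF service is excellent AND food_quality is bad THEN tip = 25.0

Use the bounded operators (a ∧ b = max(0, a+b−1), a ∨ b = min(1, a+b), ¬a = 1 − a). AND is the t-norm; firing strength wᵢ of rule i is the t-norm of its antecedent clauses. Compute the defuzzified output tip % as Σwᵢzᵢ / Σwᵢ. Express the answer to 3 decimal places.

R1 (z=31.0): ¬acceptable=1−0.48=0.52, bad=0.65; AND[max(0, a+b−1)] → w = 0.17
R2 (z=89.8): okay=0.38, poor=0.12; AND[max(0, a+b−1)] → w = 0.00
R3 (z=22.3): okay=0.38, ¬acceptable=1−0.48=0.52; AND[max(0, a+b−1)] → w = 0.00
R4 (z=98.0): excellent=0.26, great=0.88; AND[max(0, a+b−1)] → w = 0.14
R5 (z=25.0): excellent=0.26, bad=0.65; AND[max(0, a+b−1)] → w = 0.00
Weighted average = (0.17·31.0 + 0.00·89.8 + 0.00·22.3 + 0.14·98.0 + 0.00·25.0) / (0.17 + 0.00 + 0.00 + 0.14 + 0.00)
  = 18.9900 / 0.3100 = 61.258

61.258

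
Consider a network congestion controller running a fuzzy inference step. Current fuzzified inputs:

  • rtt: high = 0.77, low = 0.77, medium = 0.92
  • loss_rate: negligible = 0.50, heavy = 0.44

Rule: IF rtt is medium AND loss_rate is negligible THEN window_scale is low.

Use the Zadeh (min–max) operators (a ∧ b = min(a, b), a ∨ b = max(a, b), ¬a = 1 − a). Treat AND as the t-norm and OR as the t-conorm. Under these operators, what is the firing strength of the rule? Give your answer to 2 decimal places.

firing strength: medium=0.92, negligible=0.50; AND[min(a, b)] → w = 0.50

0.50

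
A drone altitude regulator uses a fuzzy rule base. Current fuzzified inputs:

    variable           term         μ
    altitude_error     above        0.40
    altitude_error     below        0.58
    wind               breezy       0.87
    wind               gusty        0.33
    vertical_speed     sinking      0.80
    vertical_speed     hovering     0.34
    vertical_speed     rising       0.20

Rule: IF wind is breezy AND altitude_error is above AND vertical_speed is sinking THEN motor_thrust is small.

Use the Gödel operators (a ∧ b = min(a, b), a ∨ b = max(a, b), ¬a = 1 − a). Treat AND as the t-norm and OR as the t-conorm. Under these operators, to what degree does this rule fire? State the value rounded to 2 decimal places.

firing strength: breezy=0.87, above=0.40, sinking=0.80; AND[min(a, b)] → w = 0.40

0.40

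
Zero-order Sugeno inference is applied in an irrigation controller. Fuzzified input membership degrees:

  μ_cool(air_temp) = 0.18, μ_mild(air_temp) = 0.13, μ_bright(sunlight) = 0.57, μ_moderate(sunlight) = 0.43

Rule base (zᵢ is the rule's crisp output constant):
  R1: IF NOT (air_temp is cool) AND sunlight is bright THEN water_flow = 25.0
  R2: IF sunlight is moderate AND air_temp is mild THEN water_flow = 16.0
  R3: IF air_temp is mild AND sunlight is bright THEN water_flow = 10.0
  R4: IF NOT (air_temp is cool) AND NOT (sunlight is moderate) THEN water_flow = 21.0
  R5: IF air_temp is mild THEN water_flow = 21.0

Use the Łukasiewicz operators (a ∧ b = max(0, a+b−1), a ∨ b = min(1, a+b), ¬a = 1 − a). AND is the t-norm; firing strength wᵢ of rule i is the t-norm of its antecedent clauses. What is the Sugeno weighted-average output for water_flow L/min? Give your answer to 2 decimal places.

22.71

R1 (z=25.0): ¬cool=1−0.18=0.82, bright=0.57; AND[max(0, a+b−1)] → w = 0.39
R2 (z=16.0): moderate=0.43, mild=0.13; AND[max(0, a+b−1)] → w = 0.00
R3 (z=10.0): mild=0.13, bright=0.57; AND[max(0, a+b−1)] → w = 0.00
R4 (z=21.0): ¬cool=1−0.18=0.82, ¬moderate=1−0.43=0.57; AND[max(0, a+b−1)] → w = 0.39
R5 (z=21.0): mild=0.13 → w = 0.13
Weighted average = (0.39·25.0 + 0.00·16.0 + 0.00·10.0 + 0.39·21.0 + 0.13·21.0) / (0.39 + 0.00 + 0.00 + 0.39 + 0.13)
  = 20.6700 / 0.9100 = 22.71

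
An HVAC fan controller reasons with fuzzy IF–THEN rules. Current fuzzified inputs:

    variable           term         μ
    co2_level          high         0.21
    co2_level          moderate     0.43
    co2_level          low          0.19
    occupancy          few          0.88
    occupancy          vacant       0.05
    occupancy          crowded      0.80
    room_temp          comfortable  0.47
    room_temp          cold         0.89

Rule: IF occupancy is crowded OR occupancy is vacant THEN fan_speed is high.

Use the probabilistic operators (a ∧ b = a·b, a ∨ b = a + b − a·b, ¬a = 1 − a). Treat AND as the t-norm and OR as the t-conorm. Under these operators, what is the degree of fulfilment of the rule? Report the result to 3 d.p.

firing strength: crowded=0.80, vacant=0.05; OR[a + b − a·b] → w = 0.8100

0.810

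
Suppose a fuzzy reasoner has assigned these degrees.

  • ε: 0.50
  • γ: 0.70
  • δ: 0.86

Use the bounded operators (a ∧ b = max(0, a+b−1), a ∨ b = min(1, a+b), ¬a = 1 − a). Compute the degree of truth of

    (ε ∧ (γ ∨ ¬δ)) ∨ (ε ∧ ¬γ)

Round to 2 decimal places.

¬δ = 1 − 0.86 = 0.14
γ ∨ ¬δ = min(1, a+b) on (0.70, 0.14) = 0.84
ε ∧ (γ ∨ ¬δ) = max(0, a+b−1) on (0.50, 0.84) = 0.34
¬γ = 1 − 0.70 = 0.30
ε ∧ ¬γ = max(0, a+b−1) on (0.50, 0.30) = 0.00
(ε ∧ (γ ∨ ¬δ)) ∨ (ε ∧ ¬γ) = min(1, a+b) on (0.34, 0.00) = 0.34

0.34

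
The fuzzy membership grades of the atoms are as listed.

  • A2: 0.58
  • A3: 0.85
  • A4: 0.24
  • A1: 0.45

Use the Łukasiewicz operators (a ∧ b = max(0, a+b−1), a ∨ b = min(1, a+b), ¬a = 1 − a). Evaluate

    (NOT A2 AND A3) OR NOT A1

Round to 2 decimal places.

NOT A2 = 1 − 0.58 = 0.42
NOT A2 AND A3 = max(0, a+b−1) on (0.42, 0.85) = 0.27
NOT A1 = 1 − 0.45 = 0.55
(NOT A2 AND A3) OR NOT A1 = min(1, a+b) on (0.27, 0.55) = 0.82

0.82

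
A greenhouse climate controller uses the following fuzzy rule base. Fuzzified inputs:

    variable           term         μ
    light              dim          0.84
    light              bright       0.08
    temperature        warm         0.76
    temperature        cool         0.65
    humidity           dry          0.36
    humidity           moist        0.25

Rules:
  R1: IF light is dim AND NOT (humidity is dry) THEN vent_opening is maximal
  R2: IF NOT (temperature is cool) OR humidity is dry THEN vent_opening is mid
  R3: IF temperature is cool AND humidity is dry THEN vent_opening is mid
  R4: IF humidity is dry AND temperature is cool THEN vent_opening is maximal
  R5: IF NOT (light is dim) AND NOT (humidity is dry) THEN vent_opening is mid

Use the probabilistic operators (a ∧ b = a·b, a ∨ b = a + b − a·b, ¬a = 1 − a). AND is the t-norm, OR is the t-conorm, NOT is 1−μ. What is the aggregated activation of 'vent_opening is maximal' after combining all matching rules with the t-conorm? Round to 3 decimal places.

R1: dim=0.84, ¬dry=1−0.36=0.64; AND[a·b] → w = 0.5376
R2: ¬cool=1−0.65=0.35, dry=0.36; OR[a + b − a·b] → w = 0.5840
R3: cool=0.65, dry=0.36; AND[a·b] → w = 0.2340
R4: dry=0.36, cool=0.65; AND[a·b] → w = 0.2340
R5: ¬dim=1−0.84=0.16, ¬dry=1−0.36=0.64; AND[a·b] → w = 0.1024
Rules with consequent 'maximal': {R1, R4} → strengths 0.5376, 0.2340
Aggregate via t-conorm [a + b − a·b]: 0.6458

0.646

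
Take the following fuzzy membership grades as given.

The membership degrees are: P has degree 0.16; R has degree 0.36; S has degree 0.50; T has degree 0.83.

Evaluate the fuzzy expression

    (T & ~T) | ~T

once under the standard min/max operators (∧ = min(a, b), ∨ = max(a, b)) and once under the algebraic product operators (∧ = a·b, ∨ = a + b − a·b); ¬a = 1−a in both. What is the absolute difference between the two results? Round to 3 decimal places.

Under standard min/max:
  ~T = 1 − 0.83 = 0.17
  T & ~T = min(a, b) on (0.83, 0.17) = 0.17
  ~T = 1 − 0.83 = 0.17
  (T & ~T) | ~T = max(a, b) on (0.17, 0.17) = 0.17
  → value = 0.1700
Under algebraic product:
  ~T = 1 − 0.8300 = 0.1700
  T & ~T = a·b on (0.8300, 0.1700) = 0.1411
  ~T = 1 − 0.8300 = 0.1700
  (T & ~T) | ~T = a + b − a·b on (0.1411, 0.1700) = 0.2871
  → value = 0.2871
|0.1700 − 0.2871| = 0.117

0.117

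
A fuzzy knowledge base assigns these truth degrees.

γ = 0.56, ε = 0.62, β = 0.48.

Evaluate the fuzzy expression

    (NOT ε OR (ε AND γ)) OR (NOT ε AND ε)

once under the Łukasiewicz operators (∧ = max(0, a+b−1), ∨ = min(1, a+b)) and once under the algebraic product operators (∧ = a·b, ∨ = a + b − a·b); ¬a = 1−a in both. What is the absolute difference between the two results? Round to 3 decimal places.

0.131

Under Łukasiewicz:
  NOT ε = 1 − 0.62 = 0.38
  ε AND γ = max(0, a+b−1) on (0.62, 0.56) = 0.18
  NOT ε OR (ε AND γ) = min(1, a+b) on (0.38, 0.18) = 0.56
  NOT ε = 1 − 0.62 = 0.38
  NOT ε AND ε = max(0, a+b−1) on (0.38, 0.62) = 0.00
  (NOT ε OR (ε AND γ)) OR (NOT ε AND ε) = min(1, a+b) on (0.56, 0.00) = 0.56
  → value = 0.5600
Under algebraic product:
  NOT ε = 1 − 0.6200 = 0.3800
  ε AND γ = a·b on (0.6200, 0.5600) = 0.3472
  NOT ε OR (ε AND γ) = a + b − a·b on (0.3800, 0.3472) = 0.5953
  NOT ε = 1 − 0.6200 = 0.3800
  NOT ε AND ε = a·b on (0.3800, 0.6200) = 0.2356
  (NOT ε OR (ε AND γ)) OR (NOT ε AND ε) = a + b − a·b on (0.5953, 0.2356) = 0.6906
  → value = 0.6906
|0.5600 − 0.6906| = 0.131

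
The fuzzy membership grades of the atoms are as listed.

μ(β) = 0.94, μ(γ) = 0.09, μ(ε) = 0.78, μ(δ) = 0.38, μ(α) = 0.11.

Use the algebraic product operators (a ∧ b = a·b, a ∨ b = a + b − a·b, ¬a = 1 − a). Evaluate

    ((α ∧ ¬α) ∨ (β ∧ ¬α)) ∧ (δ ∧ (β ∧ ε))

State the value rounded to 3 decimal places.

¬α = 1 − 0.1100 = 0.8900
α ∧ ¬α = a·b on (0.1100, 0.8900) = 0.0979
¬α = 1 − 0.1100 = 0.8900
β ∧ ¬α = a·b on (0.9400, 0.8900) = 0.8366
(α ∧ ¬α) ∨ (β ∧ ¬α) = a + b − a·b on (0.0979, 0.8366) = 0.8526
β ∧ ε = a·b on (0.9400, 0.7800) = 0.7332
δ ∧ (β ∧ ε) = a·b on (0.3800, 0.7332) = 0.2786
((α ∧ ¬α) ∨ (β ∧ ¬α)) ∧ (δ ∧ (β ∧ ε)) = a·b on (0.8526, 0.2786) = 0.2375

0.238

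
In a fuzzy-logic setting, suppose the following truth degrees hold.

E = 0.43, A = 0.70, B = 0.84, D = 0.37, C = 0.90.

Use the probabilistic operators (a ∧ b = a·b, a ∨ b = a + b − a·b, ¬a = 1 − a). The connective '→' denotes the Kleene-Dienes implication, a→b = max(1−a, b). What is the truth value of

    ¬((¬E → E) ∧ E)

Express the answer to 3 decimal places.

¬E = 1 − 0.4300 = 0.5700
¬E → E  [Kleene-Dienes: max(1−a, b)] with a=0.5700, b=0.4300 → 0.4300
(¬E → E) ∧ E = a·b on (0.4300, 0.4300) = 0.1849
¬((¬E → E) ∧ E) = 1 − 0.1849 = 0.8151

0.815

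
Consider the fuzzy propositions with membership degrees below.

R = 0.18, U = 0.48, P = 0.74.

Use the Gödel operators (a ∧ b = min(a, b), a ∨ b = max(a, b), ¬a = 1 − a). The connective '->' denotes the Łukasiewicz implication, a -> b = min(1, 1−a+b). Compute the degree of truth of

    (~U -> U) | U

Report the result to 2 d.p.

~U = 1 − 0.48 = 0.52
~U -> U  [Łukasiewicz: min(1, 1−a+b)] with a=0.52, b=0.48 → 0.96
(~U -> U) | U = max(a, b) on (0.96, 0.48) = 0.96

0.96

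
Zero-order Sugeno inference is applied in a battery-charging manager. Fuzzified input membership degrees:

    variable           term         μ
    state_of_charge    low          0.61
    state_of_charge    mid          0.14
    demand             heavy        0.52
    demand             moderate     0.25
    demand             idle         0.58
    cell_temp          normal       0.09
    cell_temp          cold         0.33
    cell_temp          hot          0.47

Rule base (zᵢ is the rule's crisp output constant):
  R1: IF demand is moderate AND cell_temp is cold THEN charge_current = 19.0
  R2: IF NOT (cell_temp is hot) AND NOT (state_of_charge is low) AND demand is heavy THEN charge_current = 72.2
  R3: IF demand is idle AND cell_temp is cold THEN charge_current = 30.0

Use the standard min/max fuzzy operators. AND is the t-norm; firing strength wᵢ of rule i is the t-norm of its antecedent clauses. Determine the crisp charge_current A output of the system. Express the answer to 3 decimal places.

44.132

R1 (z=19.0): moderate=0.25, cold=0.33; AND[min(a, b)] → w = 0.25
R2 (z=72.2): ¬hot=1−0.47=0.53, ¬low=1−0.61=0.39, heavy=0.52; AND[min(a, b)] → w = 0.39
R3 (z=30.0): idle=0.58, cold=0.33; AND[min(a, b)] → w = 0.33
Weighted average = (0.25·19.0 + 0.39·72.2 + 0.33·30.0) / (0.25 + 0.39 + 0.33)
  = 42.8080 / 0.9700 = 44.132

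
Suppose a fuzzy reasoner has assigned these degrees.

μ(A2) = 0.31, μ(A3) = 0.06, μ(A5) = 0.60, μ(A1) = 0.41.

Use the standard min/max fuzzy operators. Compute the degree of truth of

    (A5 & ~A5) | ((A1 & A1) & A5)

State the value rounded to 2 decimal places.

0.41

~A5 = 1 − 0.60 = 0.40
A5 & ~A5 = min(a, b) on (0.60, 0.40) = 0.40
A1 & A1 = min(a, b) on (0.41, 0.41) = 0.41
(A1 & A1) & A5 = min(a, b) on (0.41, 0.60) = 0.41
(A5 & ~A5) | ((A1 & A1) & A5) = max(a, b) on (0.40, 0.41) = 0.41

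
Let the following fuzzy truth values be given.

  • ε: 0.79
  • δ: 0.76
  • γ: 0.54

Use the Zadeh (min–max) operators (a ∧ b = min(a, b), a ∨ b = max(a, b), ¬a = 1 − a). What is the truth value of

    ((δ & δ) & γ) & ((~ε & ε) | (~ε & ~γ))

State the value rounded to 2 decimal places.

δ & δ = min(a, b) on (0.76, 0.76) = 0.76
(δ & δ) & γ = min(a, b) on (0.76, 0.54) = 0.54
~ε = 1 − 0.79 = 0.21
~ε & ε = min(a, b) on (0.21, 0.79) = 0.21
~ε = 1 − 0.79 = 0.21
~γ = 1 − 0.54 = 0.46
~ε & ~γ = min(a, b) on (0.21, 0.46) = 0.21
(~ε & ε) | (~ε & ~γ) = max(a, b) on (0.21, 0.21) = 0.21
((δ & δ) & γ) & ((~ε & ε) | (~ε & ~γ)) = min(a, b) on (0.54, 0.21) = 0.21

0.21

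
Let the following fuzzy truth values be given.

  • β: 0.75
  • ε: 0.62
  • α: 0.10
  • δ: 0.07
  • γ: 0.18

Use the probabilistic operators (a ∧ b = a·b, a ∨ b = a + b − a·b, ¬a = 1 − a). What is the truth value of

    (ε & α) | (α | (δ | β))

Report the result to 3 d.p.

ε & α = a·b on (0.6200, 0.1000) = 0.0620
δ | β = a + b − a·b on (0.0700, 0.7500) = 0.7675
α | (δ | β) = a + b − a·b on (0.1000, 0.7675) = 0.7908
(ε & α) | (α | (δ | β)) = a + b − a·b on (0.0620, 0.7908) = 0.8037

0.804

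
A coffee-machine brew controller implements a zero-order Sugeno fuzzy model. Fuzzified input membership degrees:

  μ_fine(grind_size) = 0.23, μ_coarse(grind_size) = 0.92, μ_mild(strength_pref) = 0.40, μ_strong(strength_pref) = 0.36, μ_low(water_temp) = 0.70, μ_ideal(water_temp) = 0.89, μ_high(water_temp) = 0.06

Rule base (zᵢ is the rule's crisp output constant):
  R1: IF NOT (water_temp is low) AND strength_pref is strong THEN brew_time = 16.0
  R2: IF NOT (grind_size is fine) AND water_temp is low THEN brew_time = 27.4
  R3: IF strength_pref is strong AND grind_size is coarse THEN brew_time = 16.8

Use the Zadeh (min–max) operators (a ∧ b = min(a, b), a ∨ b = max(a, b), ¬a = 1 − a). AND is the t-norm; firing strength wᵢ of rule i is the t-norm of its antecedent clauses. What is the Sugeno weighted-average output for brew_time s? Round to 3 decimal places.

R1 (z=16.0): ¬low=1−0.70=0.30, strong=0.36; AND[min(a, b)] → w = 0.30
R2 (z=27.4): ¬fine=1−0.23=0.77, low=0.70; AND[min(a, b)] → w = 0.70
R3 (z=16.8): strong=0.36, coarse=0.92; AND[min(a, b)] → w = 0.36
Weighted average = (0.30·16.0 + 0.70·27.4 + 0.36·16.8) / (0.30 + 0.70 + 0.36)
  = 30.0280 / 1.3600 = 22.079

22.079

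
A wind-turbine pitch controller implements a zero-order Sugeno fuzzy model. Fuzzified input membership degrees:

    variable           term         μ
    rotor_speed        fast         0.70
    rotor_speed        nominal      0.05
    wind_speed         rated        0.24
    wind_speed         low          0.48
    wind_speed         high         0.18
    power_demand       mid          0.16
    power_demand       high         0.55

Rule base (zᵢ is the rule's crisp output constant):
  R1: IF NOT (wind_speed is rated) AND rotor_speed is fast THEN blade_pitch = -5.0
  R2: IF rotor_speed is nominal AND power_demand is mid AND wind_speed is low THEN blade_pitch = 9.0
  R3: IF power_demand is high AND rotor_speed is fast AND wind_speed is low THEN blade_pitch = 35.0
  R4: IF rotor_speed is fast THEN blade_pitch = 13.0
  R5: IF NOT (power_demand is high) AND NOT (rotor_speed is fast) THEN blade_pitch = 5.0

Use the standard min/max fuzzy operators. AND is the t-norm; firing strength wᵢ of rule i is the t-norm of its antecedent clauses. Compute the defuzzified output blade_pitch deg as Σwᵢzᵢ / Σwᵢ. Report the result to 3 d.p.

R1 (z=-5.0): ¬rated=1−0.24=0.76, fast=0.70; AND[min(a, b)] → w = 0.70
R2 (z=9.0): nominal=0.05, mid=0.16, low=0.48; AND[min(a, b)] → w = 0.05
R3 (z=35.0): high=0.55, fast=0.70, low=0.48; AND[min(a, b)] → w = 0.48
R4 (z=13.0): fast=0.70 → w = 0.70
R5 (z=5.0): ¬high=1−0.55=0.45, ¬fast=1−0.70=0.30; AND[min(a, b)] → w = 0.30
Weighted average = (0.70·-5.0 + 0.05·9.0 + 0.48·35.0 + 0.70·13.0 + 0.30·5.0) / (0.70 + 0.05 + 0.48 + 0.70 + 0.30)
  = 24.3500 / 2.2300 = 10.919

10.919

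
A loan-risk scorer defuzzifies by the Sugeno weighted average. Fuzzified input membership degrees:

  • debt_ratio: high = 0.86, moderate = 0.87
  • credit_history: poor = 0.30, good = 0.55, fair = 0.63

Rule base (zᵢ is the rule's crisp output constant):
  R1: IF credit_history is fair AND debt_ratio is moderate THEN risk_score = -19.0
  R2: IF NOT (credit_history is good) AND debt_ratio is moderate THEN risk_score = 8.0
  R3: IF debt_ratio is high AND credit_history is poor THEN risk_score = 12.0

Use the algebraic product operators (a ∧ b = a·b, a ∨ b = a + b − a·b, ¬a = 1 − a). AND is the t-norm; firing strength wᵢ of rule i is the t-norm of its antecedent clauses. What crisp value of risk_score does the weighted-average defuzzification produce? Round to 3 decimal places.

-3.495

R1 (z=-19.0): fair=0.63, moderate=0.87; AND[a·b] → w = 0.5481
R2 (z=8.0): ¬good=1−0.55=0.45, moderate=0.87; AND[a·b] → w = 0.3915
R3 (z=12.0): high=0.86, poor=0.30; AND[a·b] → w = 0.2580
Weighted average = (0.5481·-19.0 + 0.3915·8.0 + 0.2580·12.0) / (0.5481 + 0.3915 + 0.2580)
  = -4.1859 / 1.1976 = -3.495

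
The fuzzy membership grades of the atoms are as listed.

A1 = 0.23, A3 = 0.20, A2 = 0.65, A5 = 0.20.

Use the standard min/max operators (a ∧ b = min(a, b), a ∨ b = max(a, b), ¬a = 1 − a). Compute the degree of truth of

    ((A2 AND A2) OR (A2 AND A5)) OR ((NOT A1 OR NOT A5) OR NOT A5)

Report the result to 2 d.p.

0.80

A2 AND A2 = min(a, b) on (0.65, 0.65) = 0.65
A2 AND A5 = min(a, b) on (0.65, 0.20) = 0.20
(A2 AND A2) OR (A2 AND A5) = max(a, b) on (0.65, 0.20) = 0.65
NOT A1 = 1 − 0.23 = 0.77
NOT A5 = 1 − 0.20 = 0.80
NOT A1 OR NOT A5 = max(a, b) on (0.77, 0.80) = 0.80
NOT A5 = 1 − 0.20 = 0.80
(NOT A1 OR NOT A5) OR NOT A5 = max(a, b) on (0.80, 0.80) = 0.80
((A2 AND A2) OR (A2 AND A5)) OR ((NOT A1 OR NOT A5) OR NOT A5) = max(a, b) on (0.65, 0.80) = 0.80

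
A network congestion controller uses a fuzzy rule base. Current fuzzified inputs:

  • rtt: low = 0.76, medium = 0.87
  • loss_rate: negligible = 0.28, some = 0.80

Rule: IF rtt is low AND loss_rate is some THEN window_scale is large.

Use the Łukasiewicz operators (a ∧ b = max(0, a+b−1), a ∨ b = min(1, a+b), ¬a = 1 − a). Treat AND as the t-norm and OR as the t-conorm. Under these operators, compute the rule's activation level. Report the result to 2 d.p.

0.56

firing strength: low=0.76, some=0.80; AND[max(0, a+b−1)] → w = 0.56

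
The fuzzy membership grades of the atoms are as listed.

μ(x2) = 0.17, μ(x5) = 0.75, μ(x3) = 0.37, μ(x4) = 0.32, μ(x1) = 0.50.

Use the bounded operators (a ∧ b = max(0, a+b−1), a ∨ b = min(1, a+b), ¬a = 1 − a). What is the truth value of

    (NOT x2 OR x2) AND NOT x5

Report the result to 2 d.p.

0.25

NOT x2 = 1 − 0.17 = 0.83
NOT x2 OR x2 = min(1, a+b) on (0.83, 0.17) = 1.00
NOT x5 = 1 − 0.75 = 0.25
(NOT x2 OR x2) AND NOT x5 = max(0, a+b−1) on (1.00, 0.25) = 0.25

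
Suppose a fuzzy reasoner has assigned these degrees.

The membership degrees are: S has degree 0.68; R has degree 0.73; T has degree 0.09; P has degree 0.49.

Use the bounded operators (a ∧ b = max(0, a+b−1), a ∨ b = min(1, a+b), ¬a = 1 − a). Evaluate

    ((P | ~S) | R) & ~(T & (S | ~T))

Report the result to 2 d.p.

0.91

~S = 1 − 0.68 = 0.32
P | ~S = min(1, a+b) on (0.49, 0.32) = 0.81
(P | ~S) | R = min(1, a+b) on (0.81, 0.73) = 1.00
~T = 1 − 0.09 = 0.91
S | ~T = min(1, a+b) on (0.68, 0.91) = 1.00
T & (S | ~T) = max(0, a+b−1) on (0.09, 1.00) = 0.09
~(T & (S | ~T)) = 1 − 0.09 = 0.91
((P | ~S) | R) & ~(T & (S | ~T)) = max(0, a+b−1) on (1.00, 0.91) = 0.91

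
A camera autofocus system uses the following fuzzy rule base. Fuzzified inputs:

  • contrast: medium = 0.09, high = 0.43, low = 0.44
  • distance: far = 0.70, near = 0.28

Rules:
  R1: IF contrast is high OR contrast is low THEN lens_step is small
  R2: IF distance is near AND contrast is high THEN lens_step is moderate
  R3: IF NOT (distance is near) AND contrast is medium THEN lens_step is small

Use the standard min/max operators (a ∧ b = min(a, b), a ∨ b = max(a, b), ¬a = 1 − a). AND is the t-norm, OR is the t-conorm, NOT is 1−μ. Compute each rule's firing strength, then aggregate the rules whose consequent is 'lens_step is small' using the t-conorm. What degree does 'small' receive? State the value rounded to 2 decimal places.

0.44

R1: high=0.43, low=0.44; OR[max(a, b)] → w = 0.44
R2: near=0.28, high=0.43; AND[min(a, b)] → w = 0.28
R3: ¬near=1−0.28=0.72, medium=0.09; AND[min(a, b)] → w = 0.09
Rules with consequent 'small': {R1, R3} → strengths 0.44, 0.09
Aggregate via t-conorm [max(a, b)]: 0.44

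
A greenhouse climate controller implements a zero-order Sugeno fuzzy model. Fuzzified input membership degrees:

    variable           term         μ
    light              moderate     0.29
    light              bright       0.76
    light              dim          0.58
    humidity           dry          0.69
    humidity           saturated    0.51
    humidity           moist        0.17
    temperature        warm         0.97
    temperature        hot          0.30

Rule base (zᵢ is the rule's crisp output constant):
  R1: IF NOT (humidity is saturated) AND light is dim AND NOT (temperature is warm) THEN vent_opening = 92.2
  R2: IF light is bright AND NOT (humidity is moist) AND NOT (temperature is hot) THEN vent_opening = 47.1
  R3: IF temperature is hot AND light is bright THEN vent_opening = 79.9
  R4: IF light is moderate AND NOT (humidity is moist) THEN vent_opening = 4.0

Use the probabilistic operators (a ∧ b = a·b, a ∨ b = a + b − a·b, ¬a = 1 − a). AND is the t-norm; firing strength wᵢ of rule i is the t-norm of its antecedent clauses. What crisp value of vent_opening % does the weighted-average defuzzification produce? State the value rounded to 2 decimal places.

44.37

R1 (z=92.2): ¬saturated=1−0.51=0.49, dim=0.58, ¬warm=1−0.97=0.03; AND[a·b] → w = 0.0085
R2 (z=47.1): bright=0.76, ¬moist=1−0.17=0.83, ¬hot=1−0.30=0.70; AND[a·b] → w = 0.4416
R3 (z=79.9): hot=0.30, bright=0.76; AND[a·b] → w = 0.2280
R4 (z=4.0): moderate=0.29, ¬moist=1−0.17=0.83; AND[a·b] → w = 0.2407
Weighted average = (0.0085·92.2 + 0.4416·47.1 + 0.2280·79.9 + 0.2407·4.0) / (0.0085 + 0.4416 + 0.2280 + 0.2407)
  = 40.7636 / 0.9188 = 44.37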